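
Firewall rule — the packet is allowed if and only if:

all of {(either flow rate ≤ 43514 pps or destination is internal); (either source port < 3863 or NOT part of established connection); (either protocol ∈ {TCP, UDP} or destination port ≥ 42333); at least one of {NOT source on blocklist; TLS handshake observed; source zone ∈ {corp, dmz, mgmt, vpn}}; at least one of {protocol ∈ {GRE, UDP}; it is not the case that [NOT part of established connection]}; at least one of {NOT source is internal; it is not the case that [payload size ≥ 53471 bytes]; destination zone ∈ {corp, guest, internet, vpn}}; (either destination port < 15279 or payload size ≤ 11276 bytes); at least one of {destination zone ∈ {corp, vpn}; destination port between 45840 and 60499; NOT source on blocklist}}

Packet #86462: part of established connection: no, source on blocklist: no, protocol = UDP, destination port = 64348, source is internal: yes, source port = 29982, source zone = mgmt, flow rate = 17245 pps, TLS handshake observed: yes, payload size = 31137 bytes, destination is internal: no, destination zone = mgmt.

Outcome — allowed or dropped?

Atomic conditions:
  flow rate ≤ 43514 pps: 17245 ≤ 43514 is true
  destination is internal: no → false
  source port < 3863: 29982 < 3863 is false
  NOT part of established connection: no → true
  protocol ∈ {TCP, UDP}: UDP is in the set → true
  destination port ≥ 42333: 64348 ≥ 42333 is true
  NOT source on blocklist: no → true
  TLS handshake observed: yes → true
  source zone ∈ {corp, dmz, mgmt, vpn}: mgmt is in the set → true
  protocol ∈ {GRE, UDP}: UDP is in the set → true
  NOT source is internal: yes → false
  payload size ≥ 53471 bytes: 31137 ≥ 53471 is false
  destination zone ∈ {corp, guest, internet, vpn}: mgmt is not in the set → false
  destination port < 15279: 64348 < 15279 is false
  payload size ≤ 11276 bytes: 31137 ≤ 11276 is false
  destination zone ∈ {corp, vpn}: mgmt is not in the set → false
  destination port between 45840 and 60499: 64348 in [45840, 60499] is false
Combine:
[1] true OR false = true
[2] false OR true = true
[3] true OR true = true
[4] true OR true OR true = true
[5.2] NOT true = false
[5] true OR false = true
[6.2] NOT false = true
[6] false OR true OR false = true
[7] false OR false = false
[8] false OR false OR true = true
[root] true AND true AND true AND true AND true AND true AND false AND true = false
Overall: false → dropped

Dropped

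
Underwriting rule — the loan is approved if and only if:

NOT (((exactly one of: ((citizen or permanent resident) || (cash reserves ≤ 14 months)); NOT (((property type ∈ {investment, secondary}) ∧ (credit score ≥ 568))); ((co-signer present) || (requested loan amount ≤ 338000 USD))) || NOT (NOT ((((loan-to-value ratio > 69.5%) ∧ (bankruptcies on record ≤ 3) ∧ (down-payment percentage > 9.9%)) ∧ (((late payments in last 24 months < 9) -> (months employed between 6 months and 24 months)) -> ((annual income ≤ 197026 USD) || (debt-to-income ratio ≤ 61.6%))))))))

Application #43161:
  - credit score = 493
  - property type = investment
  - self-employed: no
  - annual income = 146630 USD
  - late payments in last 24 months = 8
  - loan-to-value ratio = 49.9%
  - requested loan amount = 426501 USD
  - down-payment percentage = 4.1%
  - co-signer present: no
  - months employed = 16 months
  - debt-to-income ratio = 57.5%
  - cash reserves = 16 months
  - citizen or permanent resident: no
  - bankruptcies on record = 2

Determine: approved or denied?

Atomic conditions:
  citizen or permanent resident: no → false
  cash reserves ≤ 14 months: 16 ≤ 14 is false
  property type ∈ {investment, secondary}: investment is in the set → true
  credit score ≥ 568: 493 ≥ 568 is false
  co-signer present: no → false
  requested loan amount ≤ 338000 USD: 426501 ≤ 338000 is false
  loan-to-value ratio > 69.5%: 49.9 > 69.5 is false
  bankruptcies on record ≤ 3: 2 ≤ 3 is true
  down-payment percentage > 9.9%: 4.1 > 9.9 is false
  late payments in last 24 months < 9: 8 < 9 is true
  months employed between 6 months and 24 months: 16 in [6, 24] is true
  annual income ≤ 197026 USD: 146630 ≤ 197026 is true
  debt-to-income ratio ≤ 61.6%: 57.5 ≤ 61.6 is true
Combine:
[1.1.1] false OR false = false
[1.1.2.1] true AND false = false
[1.1.2] NOT false = true
[1.1.3] false OR false = false
[1.1] exactly-one(false, true, false) = true
[1.2.1.1.1] false AND true AND false = false
[1.2.1.1.2.1] true → true = true
[1.2.1.1.2.2] true OR true = true
[1.2.1.1.2] true → true = true
[1.2.1.1] false AND true = false
[1.2.1] NOT false = true
[1.2] NOT true = false
[1] true OR false = true
[root] NOT true = false
Overall: false → denied

Denied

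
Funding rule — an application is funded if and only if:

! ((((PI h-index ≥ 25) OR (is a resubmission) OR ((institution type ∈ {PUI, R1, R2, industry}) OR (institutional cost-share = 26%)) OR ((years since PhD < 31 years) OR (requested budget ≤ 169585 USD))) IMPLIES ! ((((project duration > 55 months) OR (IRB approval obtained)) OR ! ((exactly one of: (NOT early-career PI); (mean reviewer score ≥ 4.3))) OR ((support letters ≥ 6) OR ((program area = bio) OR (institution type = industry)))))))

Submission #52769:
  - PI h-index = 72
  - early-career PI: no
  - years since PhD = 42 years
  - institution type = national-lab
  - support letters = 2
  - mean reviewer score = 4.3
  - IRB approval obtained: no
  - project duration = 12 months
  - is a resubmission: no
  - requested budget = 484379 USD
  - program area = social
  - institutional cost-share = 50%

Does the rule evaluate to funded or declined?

Atomic conditions:
  PI h-index ≥ 25: 72 ≥ 25 is true
  is a resubmission: no → false
  institution type ∈ {PUI, R1, R2, industry}: national-lab is not in the set → false
  institutional cost-share = 26%: 50 == 26 is false
  years since PhD < 31 years: 42 < 31 is false
  requested budget ≤ 169585 USD: 484379 ≤ 169585 is false
  project duration > 55 months: 12 > 55 is false
  IRB approval obtained: no → false
  NOT early-career PI: no → true
  mean reviewer score ≥ 4.3: 4.3 ≥ 4.3 is true
  support letters ≥ 6: 2 ≥ 6 is false
  program area = bio: social == bio is false
  institution type = industry: national-lab == industry is false
Combine:
[1.1.3] false OR false = false
[1.1.4] false OR false = false
[1.1] true OR false OR false OR false = true
[1.2.1.1] false OR false = false
[1.2.1.2.1] exactly-one(true, true) = false
[1.2.1.2] NOT false = true
[1.2.1.3.2] false OR false = false
[1.2.1.3] false OR false = false
[1.2.1] false OR true OR false = true
[1.2] NOT true = false
[1] true → false = false
[root] NOT false = true
Overall: true → funded

Funded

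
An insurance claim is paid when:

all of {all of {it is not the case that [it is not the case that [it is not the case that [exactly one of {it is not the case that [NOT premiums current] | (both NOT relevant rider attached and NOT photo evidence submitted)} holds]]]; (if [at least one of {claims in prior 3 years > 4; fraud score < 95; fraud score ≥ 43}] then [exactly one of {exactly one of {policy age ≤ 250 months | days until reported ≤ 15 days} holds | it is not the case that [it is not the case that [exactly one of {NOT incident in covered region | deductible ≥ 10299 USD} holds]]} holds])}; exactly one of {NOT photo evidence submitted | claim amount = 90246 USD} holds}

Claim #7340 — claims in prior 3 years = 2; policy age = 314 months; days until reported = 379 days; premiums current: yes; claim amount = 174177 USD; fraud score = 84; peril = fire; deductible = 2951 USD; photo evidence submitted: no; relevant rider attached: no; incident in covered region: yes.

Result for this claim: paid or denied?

Atomic conditions:
  NOT premiums current: yes → false
  NOT relevant rider attached: no → true
  NOT photo evidence submitted: no → true
  claims in prior 3 years > 4: 2 > 4 is false
  fraud score < 95: 84 < 95 is true
  fraud score ≥ 43: 84 ≥ 43 is true
  policy age ≤ 250 months: 314 ≤ 250 is false
  days until reported ≤ 15 days: 379 ≤ 15 is false
  NOT incident in covered region: yes → false
  deductible ≥ 10299 USD: 2951 ≥ 10299 is false
  claim amount = 90246 USD: 174177 == 90246 is false
Combine:
[1.1.1.1.1.1] NOT false = true
[1.1.1.1.1.2] true AND true = true
[1.1.1.1.1] exactly-one(true, true) = false
[1.1.1.1] NOT false = true
[1.1.1] NOT true = false
[1.1] NOT false = true
[1.2.1] false OR true OR true = true
[1.2.2.1] exactly-one(false, false) = false
[1.2.2.2.1.1] exactly-one(false, false) = false
[1.2.2.2.1] NOT false = true
[1.2.2.2] NOT true = false
[1.2.2] exactly-one(false, false) = false
[1.2] true → false = false
[1] true AND false = false
[2] exactly-one(true, false) = true
[root] false AND true = false
Overall: false → denied

Denied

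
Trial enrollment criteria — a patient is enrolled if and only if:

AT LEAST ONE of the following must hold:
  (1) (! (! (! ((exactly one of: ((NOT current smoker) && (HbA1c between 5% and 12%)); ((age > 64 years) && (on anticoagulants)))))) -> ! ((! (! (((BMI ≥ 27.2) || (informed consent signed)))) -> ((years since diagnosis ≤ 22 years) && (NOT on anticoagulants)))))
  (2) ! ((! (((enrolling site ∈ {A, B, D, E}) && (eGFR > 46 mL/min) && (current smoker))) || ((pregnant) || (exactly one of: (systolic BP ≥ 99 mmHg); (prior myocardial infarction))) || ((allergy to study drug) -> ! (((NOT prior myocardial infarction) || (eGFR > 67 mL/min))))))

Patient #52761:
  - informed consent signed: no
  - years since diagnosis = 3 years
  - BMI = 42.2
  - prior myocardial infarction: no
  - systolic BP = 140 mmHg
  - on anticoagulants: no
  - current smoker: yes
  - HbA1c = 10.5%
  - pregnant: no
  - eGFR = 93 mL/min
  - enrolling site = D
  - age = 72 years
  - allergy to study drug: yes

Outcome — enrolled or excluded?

Atomic conditions:
  NOT current smoker: yes → false
  HbA1c between 5% and 12%: 10.5 in [5, 12] is true
  age > 64 years: 72 > 64 is true
  on anticoagulants: no → false
  BMI ≥ 27.2: 42.2 ≥ 27.2 is true
  informed consent signed: no → false
  years since diagnosis ≤ 22 years: 3 ≤ 22 is true
  NOT on anticoagulants: no → true
  enrolling site ∈ {A, B, D, E}: D is in the set → true
  eGFR > 46 mL/min: 93 > 46 is true
  current smoker: yes → true
  pregnant: no → false
  systolic BP ≥ 99 mmHg: 140 ≥ 99 is true
  prior myocardial infarction: no → false
  allergy to study drug: yes → true
  NOT prior myocardial infarction: no → true
  eGFR > 67 mL/min: 93 > 67 is true
Combine:
[1.1.1.1.1.1] false AND true = false
[1.1.1.1.1.2] true AND false = false
[1.1.1.1.1] exactly-one(false, false) = false
[1.1.1.1] NOT false = true
[1.1.1] NOT true = false
[1.1] NOT false = true
[1.2.1.1.1.1] true OR false = true
[1.2.1.1.1] NOT true = false
[1.2.1.1] NOT false = true
[1.2.1.2] true AND true = true
[1.2.1] true → true = true
[1.2] NOT true = false
[1] true → false = false
[2.1.1.1] true AND true AND true = true
[2.1.1] NOT true = false
[2.1.2.2] exactly-one(true, false) = true
[2.1.2] false OR true = true
[2.1.3.2.1] true OR true = true
[2.1.3.2] NOT true = false
[2.1.3] true → false = false
[2.1] false OR true OR false = true
[2] NOT true = false
[root] false OR false = false
Overall: false → excluded

Excluded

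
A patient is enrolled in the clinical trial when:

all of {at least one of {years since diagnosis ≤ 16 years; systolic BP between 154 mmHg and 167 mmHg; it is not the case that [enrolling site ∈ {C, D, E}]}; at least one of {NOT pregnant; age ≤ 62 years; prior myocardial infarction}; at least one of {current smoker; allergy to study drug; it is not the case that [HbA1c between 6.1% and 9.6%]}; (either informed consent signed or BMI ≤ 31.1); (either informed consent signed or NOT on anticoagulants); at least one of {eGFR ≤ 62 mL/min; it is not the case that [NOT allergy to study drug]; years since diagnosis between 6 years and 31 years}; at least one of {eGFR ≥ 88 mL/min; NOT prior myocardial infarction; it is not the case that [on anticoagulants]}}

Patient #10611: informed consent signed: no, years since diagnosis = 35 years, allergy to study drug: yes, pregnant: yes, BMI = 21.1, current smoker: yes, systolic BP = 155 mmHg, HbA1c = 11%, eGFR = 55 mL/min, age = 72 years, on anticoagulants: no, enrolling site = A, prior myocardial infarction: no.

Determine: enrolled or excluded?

Excluded

Atomic conditions:
  years since diagnosis ≤ 16 years: 35 ≤ 16 is false
  systolic BP between 154 mmHg and 167 mmHg: 155 in [154, 167] is true
  enrolling site ∈ {C, D, E}: A is not in the set → false
  NOT pregnant: yes → false
  age ≤ 62 years: 72 ≤ 62 is false
  prior myocardial infarction: no → false
  current smoker: yes → true
  allergy to study drug: yes → true
  HbA1c between 6.1% and 9.6%: 11 in [6.1, 9.6] is false
  informed consent signed: no → false
  BMI ≤ 31.1: 21.1 ≤ 31.1 is true
  NOT on anticoagulants: no → true
  eGFR ≤ 62 mL/min: 55 ≤ 62 is true
  NOT allergy to study drug: yes → false
  years since diagnosis between 6 years and 31 years: 35 in [6, 31] is false
  eGFR ≥ 88 mL/min: 55 ≥ 88 is false
  NOT prior myocardial infarction: no → true
  on anticoagulants: no → false
Combine:
[1.3] NOT false = true
[1] false OR true OR true = true
[2] false OR false OR false = false
[3.3] NOT false = true
[3] true OR true OR true = true
[4] false OR true = true
[5] false OR true = true
[6.2] NOT false = true
[6] true OR true OR false = true
[7.3] NOT false = true
[7] false OR true OR true = true
[root] true AND false AND true AND true AND true AND true AND true = false
Overall: false → excluded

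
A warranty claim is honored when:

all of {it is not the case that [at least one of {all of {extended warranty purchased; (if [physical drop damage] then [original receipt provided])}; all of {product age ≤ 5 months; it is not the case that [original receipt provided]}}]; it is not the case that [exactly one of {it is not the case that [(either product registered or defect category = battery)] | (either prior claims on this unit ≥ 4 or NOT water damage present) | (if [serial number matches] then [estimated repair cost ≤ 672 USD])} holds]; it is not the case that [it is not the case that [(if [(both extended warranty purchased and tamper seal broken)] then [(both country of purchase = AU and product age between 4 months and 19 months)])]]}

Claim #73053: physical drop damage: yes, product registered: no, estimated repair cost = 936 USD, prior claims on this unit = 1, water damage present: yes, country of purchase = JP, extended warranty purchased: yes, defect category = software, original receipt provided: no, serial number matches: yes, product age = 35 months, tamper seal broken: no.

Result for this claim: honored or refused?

Atomic conditions:
  extended warranty purchased: yes → true
  physical drop damage: yes → true
  original receipt provided: no → false
  product age ≤ 5 months: 35 ≤ 5 is false
  product registered: no → false
  defect category = battery: software == battery is false
  prior claims on this unit ≥ 4: 1 ≥ 4 is false
  NOT water damage present: yes → false
  serial number matches: yes → true
  estimated repair cost ≤ 672 USD: 936 ≤ 672 is false
  tamper seal broken: no → false
  country of purchase = AU: JP == AU is false
  product age between 4 months and 19 months: 35 in [4, 19] is false
Combine:
[1.1.1.2] true → false = false
[1.1.1] true AND false = false
[1.1.2.2] NOT false = true
[1.1.2] false AND true = false
[1.1] false OR false = false
[1] NOT false = true
[2.1.1.1] false OR false = false
[2.1.1] NOT false = true
[2.1.2] false OR false = false
[2.1.3] true → false = false
[2.1] exactly-one(true, false, false) = true
[2] NOT true = false
[3.1.1.1] true AND false = false
[3.1.1.2] false AND false = false
[3.1.1] false → false (antecedent false ⇒ implication holds) = true
[3.1] NOT true = false
[3] NOT false = true
[root] true AND false AND true = false
Overall: false → refused

Refused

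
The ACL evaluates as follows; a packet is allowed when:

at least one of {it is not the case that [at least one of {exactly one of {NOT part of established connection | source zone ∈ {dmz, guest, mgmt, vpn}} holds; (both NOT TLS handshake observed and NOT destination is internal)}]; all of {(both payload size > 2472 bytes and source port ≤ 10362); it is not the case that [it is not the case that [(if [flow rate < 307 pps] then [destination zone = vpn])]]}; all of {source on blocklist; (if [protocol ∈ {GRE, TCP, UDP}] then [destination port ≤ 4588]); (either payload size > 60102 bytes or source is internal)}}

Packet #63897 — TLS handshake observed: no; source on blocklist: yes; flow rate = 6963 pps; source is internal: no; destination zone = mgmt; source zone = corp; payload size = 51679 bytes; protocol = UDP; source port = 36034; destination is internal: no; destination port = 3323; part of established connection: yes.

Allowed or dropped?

Dropped

Atomic conditions:
  NOT part of established connection: yes → false
  source zone ∈ {dmz, guest, mgmt, vpn}: corp is not in the set → false
  NOT TLS handshake observed: no → true
  NOT destination is internal: no → true
  payload size > 2472 bytes: 51679 > 2472 is true
  source port ≤ 10362: 36034 ≤ 10362 is false
  flow rate < 307 pps: 6963 < 307 is false
  destination zone = vpn: mgmt == vpn is false
  source on blocklist: yes → true
  protocol ∈ {GRE, TCP, UDP}: UDP is in the set → true
  destination port ≤ 4588: 3323 ≤ 4588 is true
  payload size > 60102 bytes: 51679 > 60102 is false
  source is internal: no → false
Combine:
[1.1.1] exactly-one(false, false) = false
[1.1.2] true AND true = true
[1.1] false OR true = true
[1] NOT true = false
[2.1] true AND false = false
[2.2.1.1] false → false (antecedent false ⇒ implication holds) = true
[2.2.1] NOT true = false
[2.2] NOT false = true
[2] false AND true = false
[3.2] true → true = true
[3.3] false OR false = false
[3] true AND true AND false = false
[root] false OR false OR false = false
Overall: false → dropped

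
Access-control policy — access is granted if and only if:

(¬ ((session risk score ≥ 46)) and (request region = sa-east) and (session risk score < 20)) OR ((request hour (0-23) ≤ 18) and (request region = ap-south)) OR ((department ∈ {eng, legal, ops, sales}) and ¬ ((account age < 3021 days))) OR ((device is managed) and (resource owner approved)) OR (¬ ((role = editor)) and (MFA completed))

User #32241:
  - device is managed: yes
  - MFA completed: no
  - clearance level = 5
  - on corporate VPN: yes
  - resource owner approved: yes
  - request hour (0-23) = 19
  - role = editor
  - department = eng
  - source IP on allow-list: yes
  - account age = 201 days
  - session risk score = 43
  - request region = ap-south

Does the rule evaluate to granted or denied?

Atomic conditions:
  session risk score ≥ 46: 43 ≥ 46 is false
  request region = sa-east: ap-south == sa-east is false
  session risk score < 20: 43 < 20 is false
  request hour (0-23) ≤ 18: 19 ≤ 18 is false
  request region = ap-south: ap-south == ap-south is true
  department ∈ {eng, legal, ops, sales}: eng is in the set → true
  account age < 3021 days: 201 < 3021 is true
  device is managed: yes → true
  resource owner approved: yes → true
  role = editor: editor == editor is true
  MFA completed: no → false
Combine:
[1.1] NOT false = true
[1] true AND false AND false = false
[2] false AND true = false
[3.2] NOT true = false
[3] true AND false = false
[4] true AND true = true
[5.1] NOT true = false
[5] false AND false = false
[root] false OR false OR false OR true OR false = true
Overall: true → granted

Granted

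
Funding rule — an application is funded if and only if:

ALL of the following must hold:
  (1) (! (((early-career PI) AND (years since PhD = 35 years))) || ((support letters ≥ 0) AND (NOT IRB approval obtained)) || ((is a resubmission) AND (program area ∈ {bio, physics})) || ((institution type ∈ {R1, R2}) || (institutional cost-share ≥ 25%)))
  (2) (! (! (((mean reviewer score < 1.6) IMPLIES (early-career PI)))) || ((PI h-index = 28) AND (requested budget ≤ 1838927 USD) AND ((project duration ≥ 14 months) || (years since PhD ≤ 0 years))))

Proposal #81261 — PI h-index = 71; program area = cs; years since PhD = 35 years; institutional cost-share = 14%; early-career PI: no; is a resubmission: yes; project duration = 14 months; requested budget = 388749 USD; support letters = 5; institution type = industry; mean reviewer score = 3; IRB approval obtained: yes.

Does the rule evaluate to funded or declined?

Atomic conditions:
  early-career PI: no → false
  years since PhD = 35 years: 35 == 35 is true
  support letters ≥ 0: 5 ≥ 0 is true
  NOT IRB approval obtained: yes → false
  is a resubmission: yes → true
  program area ∈ {bio, physics}: cs is not in the set → false
  institution type ∈ {R1, R2}: industry is not in the set → false
  institutional cost-share ≥ 25%: 14 ≥ 25 is false
  mean reviewer score < 1.6: 3 < 1.6 is false
  PI h-index = 28: 71 == 28 is false
  requested budget ≤ 1838927 USD: 388749 ≤ 1838927 is true
  project duration ≥ 14 months: 14 ≥ 14 is true
  years since PhD ≤ 0 years: 35 ≤ 0 is false
Combine:
[1.1.1] false AND true = false
[1.1] NOT false = true
[1.2] true AND false = false
[1.3] true AND false = false
[1.4] false OR false = false
[1] true OR false OR false OR false = true
[2.1.1.1] false → false (antecedent false ⇒ implication holds) = true
[2.1.1] NOT true = false
[2.1] NOT false = true
[2.2.3] true OR false = true
[2.2] false AND true AND true = false
[2] true OR false = true
[root] true AND true = true
Overall: true → funded

Funded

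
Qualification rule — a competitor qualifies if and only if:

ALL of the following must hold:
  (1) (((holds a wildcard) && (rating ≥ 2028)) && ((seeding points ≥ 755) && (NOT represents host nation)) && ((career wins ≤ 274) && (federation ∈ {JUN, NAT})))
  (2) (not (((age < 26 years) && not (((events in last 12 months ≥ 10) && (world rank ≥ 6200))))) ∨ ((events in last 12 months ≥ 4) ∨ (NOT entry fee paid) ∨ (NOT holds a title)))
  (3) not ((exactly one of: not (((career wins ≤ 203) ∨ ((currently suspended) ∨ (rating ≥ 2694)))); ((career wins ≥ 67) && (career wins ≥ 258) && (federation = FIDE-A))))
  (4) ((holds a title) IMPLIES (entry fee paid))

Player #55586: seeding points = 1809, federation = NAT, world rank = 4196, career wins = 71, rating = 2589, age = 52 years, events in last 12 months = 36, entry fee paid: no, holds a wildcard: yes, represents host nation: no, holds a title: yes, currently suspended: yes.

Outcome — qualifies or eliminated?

Eliminated

Atomic conditions:
  holds a wildcard: yes → true
  rating ≥ 2028: 2589 ≥ 2028 is true
  seeding points ≥ 755: 1809 ≥ 755 is true
  NOT represents host nation: no → true
  career wins ≤ 274: 71 ≤ 274 is true
  federation ∈ {JUN, NAT}: NAT is in the set → true
  age < 26 years: 52 < 26 is false
  events in last 12 months ≥ 10: 36 ≥ 10 is true
  world rank ≥ 6200: 4196 ≥ 6200 is false
  events in last 12 months ≥ 4: 36 ≥ 4 is true
  NOT entry fee paid: no → true
  NOT holds a title: yes → false
  career wins ≤ 203: 71 ≤ 203 is true
  currently suspended: yes → true
  rating ≥ 2694: 2589 ≥ 2694 is false
  career wins ≥ 67: 71 ≥ 67 is true
  career wins ≥ 258: 71 ≥ 258 is false
  federation = FIDE-A: NAT == FIDE-A is false
  holds a title: yes → true
  entry fee paid: no → false
Combine:
[1.1] true AND true = true
[1.2] true AND true = true
[1.3] true AND true = true
[1] true AND true AND true = true
[2.1.1.2.1] true AND false = false
[2.1.1.2] NOT false = true
[2.1.1] false AND true = false
[2.1] NOT false = true
[2.2] true OR true OR false = true
[2] true OR true = true
[3.1.1.1.2] true OR false = true
[3.1.1.1] true OR true = true
[3.1.1] NOT true = false
[3.1.2] true AND false AND false = false
[3.1] exactly-one(false, false) = false
[3] NOT false = true
[4] true → false = false
[root] true AND true AND true AND false = false
Overall: false → eliminated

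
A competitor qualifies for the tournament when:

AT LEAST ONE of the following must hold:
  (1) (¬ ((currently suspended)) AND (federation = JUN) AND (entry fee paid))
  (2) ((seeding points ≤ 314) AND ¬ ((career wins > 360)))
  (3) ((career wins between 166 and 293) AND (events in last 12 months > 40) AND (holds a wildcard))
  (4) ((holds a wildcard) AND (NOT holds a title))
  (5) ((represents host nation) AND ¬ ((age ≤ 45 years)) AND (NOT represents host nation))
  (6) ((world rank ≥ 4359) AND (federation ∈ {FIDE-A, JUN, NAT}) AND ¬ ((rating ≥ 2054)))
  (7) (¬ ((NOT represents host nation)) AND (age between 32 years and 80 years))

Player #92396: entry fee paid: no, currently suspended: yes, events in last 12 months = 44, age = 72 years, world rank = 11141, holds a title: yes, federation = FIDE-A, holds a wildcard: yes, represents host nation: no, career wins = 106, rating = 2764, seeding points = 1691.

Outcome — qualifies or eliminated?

Eliminated

Atomic conditions:
  currently suspended: yes → true
  federation = JUN: FIDE-A == JUN is false
  entry fee paid: no → false
  seeding points ≤ 314: 1691 ≤ 314 is false
  career wins > 360: 106 > 360 is false
  career wins between 166 and 293: 106 in [166, 293] is false
  events in last 12 months > 40: 44 > 40 is true
  holds a wildcard: yes → true
  NOT holds a title: yes → false
  represents host nation: no → false
  age ≤ 45 years: 72 ≤ 45 is false
  NOT represents host nation: no → true
  world rank ≥ 4359: 11141 ≥ 4359 is true
  federation ∈ {FIDE-A, JUN, NAT}: FIDE-A is in the set → true
  rating ≥ 2054: 2764 ≥ 2054 is true
  age between 32 years and 80 years: 72 in [32, 80] is true
Combine:
[1.1] NOT true = false
[1] false AND false AND false = false
[2.2] NOT false = true
[2] false AND true = false
[3] false AND true AND true = false
[4] true AND false = false
[5.2] NOT false = true
[5] false AND true AND true = false
[6.3] NOT true = false
[6] true AND true AND false = false
[7.1] NOT true = false
[7] false AND true = false
[root] false OR false OR false OR false OR false OR false OR false = false
Overall: false → eliminated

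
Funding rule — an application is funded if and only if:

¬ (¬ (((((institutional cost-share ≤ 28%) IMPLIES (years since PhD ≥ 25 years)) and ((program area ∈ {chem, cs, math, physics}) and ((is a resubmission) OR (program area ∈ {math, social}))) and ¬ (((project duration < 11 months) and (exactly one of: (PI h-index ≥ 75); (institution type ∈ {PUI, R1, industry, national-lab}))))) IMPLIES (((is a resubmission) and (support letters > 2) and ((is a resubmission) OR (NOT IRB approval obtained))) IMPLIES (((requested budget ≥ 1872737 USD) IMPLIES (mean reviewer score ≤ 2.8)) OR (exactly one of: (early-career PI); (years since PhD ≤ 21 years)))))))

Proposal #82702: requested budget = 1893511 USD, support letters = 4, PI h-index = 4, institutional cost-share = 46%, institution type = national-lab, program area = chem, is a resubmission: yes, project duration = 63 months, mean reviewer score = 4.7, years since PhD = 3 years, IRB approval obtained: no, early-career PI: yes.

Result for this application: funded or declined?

Atomic conditions:
  institutional cost-share ≤ 28%: 46 ≤ 28 is false
  years since PhD ≥ 25 years: 3 ≥ 25 is false
  program area ∈ {chem, cs, math, physics}: chem is in the set → true
  is a resubmission: yes → true
  program area ∈ {math, social}: chem is not in the set → false
  project duration < 11 months: 63 < 11 is false
  PI h-index ≥ 75: 4 ≥ 75 is false
  institution type ∈ {PUI, R1, industry, national-lab}: national-lab is in the set → true
  support letters > 2: 4 > 2 is true
  NOT IRB approval obtained: no → true
  requested budget ≥ 1872737 USD: 1893511 ≥ 1872737 is true
  mean reviewer score ≤ 2.8: 4.7 ≤ 2.8 is false
  early-career PI: yes → true
  years since PhD ≤ 21 years: 3 ≤ 21 is true
Combine:
[1.1.1.1] false → false (antecedent false ⇒ implication holds) = true
[1.1.1.2.2] true OR false = true
[1.1.1.2] true AND true = true
[1.1.1.3.1.2] exactly-one(false, true) = true
[1.1.1.3.1] false AND true = false
[1.1.1.3] NOT false = true
[1.1.1] true AND true AND true = true
[1.1.2.1.3] true OR true = true
[1.1.2.1] true AND true AND true = true
[1.1.2.2.1] true → false = false
[1.1.2.2.2] exactly-one(true, true) = false
[1.1.2.2] false OR false = false
[1.1.2] true → false = false
[1.1] true → false = false
[1] NOT false = true
[root] NOT true = false
Overall: false → declined

Declined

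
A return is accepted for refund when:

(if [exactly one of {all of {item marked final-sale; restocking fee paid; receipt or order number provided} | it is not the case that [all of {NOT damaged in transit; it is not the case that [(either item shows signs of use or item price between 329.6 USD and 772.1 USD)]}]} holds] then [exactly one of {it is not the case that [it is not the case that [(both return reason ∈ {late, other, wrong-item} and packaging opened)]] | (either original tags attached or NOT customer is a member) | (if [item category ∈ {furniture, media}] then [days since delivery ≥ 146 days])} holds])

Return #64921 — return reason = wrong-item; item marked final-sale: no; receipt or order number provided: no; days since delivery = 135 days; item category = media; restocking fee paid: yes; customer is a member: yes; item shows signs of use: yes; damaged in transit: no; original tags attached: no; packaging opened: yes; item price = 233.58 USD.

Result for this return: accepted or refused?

Accepted

Atomic conditions:
  item marked final-sale: no → false
  restocking fee paid: yes → true
  receipt or order number provided: no → false
  NOT damaged in transit: no → true
  item shows signs of use: yes → true
  item price between 329.6 USD and 772.1 USD: 233.58 in [329.6, 772.1] is false
  return reason ∈ {late, other, wrong-item}: wrong-item is in the set → true
  packaging opened: yes → true
  original tags attached: no → false
  NOT customer is a member: yes → false
  item category ∈ {furniture, media}: media is in the set → true
  days since delivery ≥ 146 days: 135 ≥ 146 is false
Combine:
[1.1] false AND true AND false = false
[1.2.1.2.1] true OR false = true
[1.2.1.2] NOT true = false
[1.2.1] true AND false = false
[1.2] NOT false = true
[1] exactly-one(false, true) = true
[2.1.1.1] true AND true = true
[2.1.1] NOT true = false
[2.1] NOT false = true
[2.2] false OR false = false
[2.3] true → false = false
[2] exactly-one(true, false, false) = true
[root] true → true = true
Overall: true → accepted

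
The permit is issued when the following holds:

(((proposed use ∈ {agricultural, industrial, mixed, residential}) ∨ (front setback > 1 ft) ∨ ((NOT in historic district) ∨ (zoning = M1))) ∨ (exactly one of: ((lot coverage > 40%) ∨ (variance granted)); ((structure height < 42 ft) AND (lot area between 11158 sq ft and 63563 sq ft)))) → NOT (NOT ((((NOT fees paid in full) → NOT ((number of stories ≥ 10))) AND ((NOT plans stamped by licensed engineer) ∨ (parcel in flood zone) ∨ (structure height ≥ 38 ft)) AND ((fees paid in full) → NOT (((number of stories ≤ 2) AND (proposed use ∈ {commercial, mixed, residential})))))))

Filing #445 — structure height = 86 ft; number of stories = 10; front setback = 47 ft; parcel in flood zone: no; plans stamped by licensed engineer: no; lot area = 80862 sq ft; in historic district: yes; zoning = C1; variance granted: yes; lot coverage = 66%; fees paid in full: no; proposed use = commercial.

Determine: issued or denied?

Atomic conditions:
  proposed use ∈ {agricultural, industrial, mixed, residential}: commercial is not in the set → false
  front setback > 1 ft: 47 > 1 is true
  NOT in historic district: yes → false
  zoning = M1: C1 == M1 is false
  lot coverage > 40%: 66 > 40 is true
  variance granted: yes → true
  structure height < 42 ft: 86 < 42 is false
  lot area between 11158 sq ft and 63563 sq ft: 80862 in [11158, 63563] is false
  NOT fees paid in full: no → true
  number of stories ≥ 10: 10 ≥ 10 is true
  NOT plans stamped by licensed engineer: no → true
  parcel in flood zone: no → false
  structure height ≥ 38 ft: 86 ≥ 38 is true
  fees paid in full: no → false
  number of stories ≤ 2: 10 ≤ 2 is false
  proposed use ∈ {commercial, mixed, residential}: commercial is in the set → true
Combine:
[1.1.3] false OR false = false
[1.1] false OR true OR false = true
[1.2.1] true OR true = true
[1.2.2] false AND false = false
[1.2] exactly-one(true, false) = true
[1] true OR true = true
[2.1.1.1.2] NOT true = false
[2.1.1.1] true → false = false
[2.1.1.2] true OR false OR true = true
[2.1.1.3.2.1] false AND true = false
[2.1.1.3.2] NOT false = true
[2.1.1.3] false → true (antecedent false ⇒ implication holds) = true
[2.1.1] false AND true AND true = false
[2.1] NOT false = true
[2] NOT true = false
[root] true → false = false
Overall: false → denied

Denied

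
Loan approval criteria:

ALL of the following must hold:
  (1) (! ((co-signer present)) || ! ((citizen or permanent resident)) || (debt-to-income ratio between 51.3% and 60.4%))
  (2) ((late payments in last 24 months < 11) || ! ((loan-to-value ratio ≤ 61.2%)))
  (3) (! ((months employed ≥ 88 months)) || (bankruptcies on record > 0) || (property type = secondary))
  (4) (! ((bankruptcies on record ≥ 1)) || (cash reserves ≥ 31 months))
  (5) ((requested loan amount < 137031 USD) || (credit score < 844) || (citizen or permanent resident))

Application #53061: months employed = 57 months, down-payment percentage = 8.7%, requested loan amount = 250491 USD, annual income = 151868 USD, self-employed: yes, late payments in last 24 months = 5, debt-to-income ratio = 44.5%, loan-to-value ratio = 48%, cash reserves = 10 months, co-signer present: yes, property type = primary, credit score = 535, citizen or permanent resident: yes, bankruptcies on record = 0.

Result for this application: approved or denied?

Denied

Atomic conditions:
  co-signer present: yes → true
  citizen or permanent resident: yes → true
  debt-to-income ratio between 51.3% and 60.4%: 44.5 in [51.3, 60.4] is false
  late payments in last 24 months < 11: 5 < 11 is true
  loan-to-value ratio ≤ 61.2%: 48 ≤ 61.2 is true
  months employed ≥ 88 months: 57 ≥ 88 is false
  bankruptcies on record > 0: 0 > 0 is false
  property type = secondary: primary == secondary is false
  bankruptcies on record ≥ 1: 0 ≥ 1 is false
  cash reserves ≥ 31 months: 10 ≥ 31 is false
  requested loan amount < 137031 USD: 250491 < 137031 is false
  credit score < 844: 535 < 844 is true
Combine:
[1.1] NOT true = false
[1.2] NOT true = false
[1] false OR false OR false = false
[2.2] NOT true = false
[2] true OR false = true
[3.1] NOT false = true
[3] true OR false OR false = true
[4.1] NOT false = true
[4] true OR false = true
[5] false OR true OR true = true
[root] false AND true AND true AND true AND true = false
Overall: false → denied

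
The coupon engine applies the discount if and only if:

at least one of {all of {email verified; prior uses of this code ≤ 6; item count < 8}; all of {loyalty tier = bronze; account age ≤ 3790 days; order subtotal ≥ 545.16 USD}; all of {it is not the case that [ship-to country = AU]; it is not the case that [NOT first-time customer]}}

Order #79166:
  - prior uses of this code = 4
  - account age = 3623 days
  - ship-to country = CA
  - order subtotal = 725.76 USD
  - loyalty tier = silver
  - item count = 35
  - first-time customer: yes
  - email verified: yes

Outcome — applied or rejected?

Applied

Atomic conditions:
  email verified: yes → true
  prior uses of this code ≤ 6: 4 ≤ 6 is true
  item count < 8: 35 < 8 is false
  loyalty tier = bronze: silver == bronze is false
  account age ≤ 3790 days: 3623 ≤ 3790 is true
  order subtotal ≥ 545.16 USD: 725.76 ≥ 545.16 is true
  ship-to country = AU: CA == AU is false
  NOT first-time customer: yes → false
Combine:
[1] true AND true AND false = false
[2] false AND true AND true = false
[3.1] NOT false = true
[3.2] NOT false = true
[3] true AND true = true
[root] false OR false OR true = true
Overall: true → applied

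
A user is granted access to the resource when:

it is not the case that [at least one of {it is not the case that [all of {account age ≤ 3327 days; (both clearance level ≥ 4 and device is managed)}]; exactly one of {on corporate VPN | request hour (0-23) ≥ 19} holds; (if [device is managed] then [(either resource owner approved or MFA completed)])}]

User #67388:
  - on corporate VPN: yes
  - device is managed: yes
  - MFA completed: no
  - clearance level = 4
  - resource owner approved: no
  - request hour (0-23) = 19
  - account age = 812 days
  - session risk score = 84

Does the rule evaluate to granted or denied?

Atomic conditions:
  account age ≤ 3327 days: 812 ≤ 3327 is true
  clearance level ≥ 4: 4 ≥ 4 is true
  device is managed: yes → true
  on corporate VPN: yes → true
  request hour (0-23) ≥ 19: 19 ≥ 19 is true
  resource owner approved: no → false
  MFA completed: no → false
Combine:
[1.1.1.2] true AND true = true
[1.1.1] true AND true = true
[1.1] NOT true = false
[1.2] exactly-one(true, true) = false
[1.3.2] false OR false = false
[1.3] true → false = false
[1] false OR false OR false = false
[root] NOT false = true
Overall: true → granted

Granted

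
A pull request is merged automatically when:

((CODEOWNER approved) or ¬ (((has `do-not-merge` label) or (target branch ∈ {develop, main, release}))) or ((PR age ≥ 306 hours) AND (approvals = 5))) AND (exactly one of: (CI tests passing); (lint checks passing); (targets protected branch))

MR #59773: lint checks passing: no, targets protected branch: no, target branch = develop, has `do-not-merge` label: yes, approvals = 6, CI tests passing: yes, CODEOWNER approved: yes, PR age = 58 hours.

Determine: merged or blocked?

Atomic conditions:
  CODEOWNER approved: yes → true
  has `do-not-merge` label: yes → true
  target branch ∈ {develop, main, release}: develop is in the set → true
  PR age ≥ 306 hours: 58 ≥ 306 is false
  approvals = 5: 6 == 5 is false
  CI tests passing: yes → true
  lint checks passing: no → false
  targets protected branch: no → false
Combine:
[1.2.1] true OR true = true
[1.2] NOT true = false
[1.3] false AND false = false
[1] true OR false OR false = true
[2] exactly-one(true, false, false) = true
[root] true AND true = true
Overall: true → merged

Merged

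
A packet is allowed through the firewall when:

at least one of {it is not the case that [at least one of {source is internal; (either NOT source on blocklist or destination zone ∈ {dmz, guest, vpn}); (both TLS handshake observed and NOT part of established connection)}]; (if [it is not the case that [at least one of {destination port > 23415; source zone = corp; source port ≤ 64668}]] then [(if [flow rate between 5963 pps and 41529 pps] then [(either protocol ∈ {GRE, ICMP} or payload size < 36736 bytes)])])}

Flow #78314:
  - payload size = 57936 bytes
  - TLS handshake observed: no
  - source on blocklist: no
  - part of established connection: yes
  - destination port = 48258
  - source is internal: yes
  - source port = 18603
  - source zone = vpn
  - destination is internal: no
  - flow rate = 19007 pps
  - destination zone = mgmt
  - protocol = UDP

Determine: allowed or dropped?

Atomic conditions:
  source is internal: yes → true
  NOT source on blocklist: no → true
  destination zone ∈ {dmz, guest, vpn}: mgmt is not in the set → false
  TLS handshake observed: no → false
  NOT part of established connection: yes → false
  destination port > 23415: 48258 > 23415 is true
  source zone = corp: vpn == corp is false
  source port ≤ 64668: 18603 ≤ 64668 is true
  flow rate between 5963 pps and 41529 pps: 19007 in [5963, 41529] is true
  protocol ∈ {GRE, ICMP}: UDP is not in the set → false
  payload size < 36736 bytes: 57936 < 36736 is false
Combine:
[1.1.2] true OR false = true
[1.1.3] false AND false = false
[1.1] true OR true OR false = true
[1] NOT true = false
[2.1.1] true OR false OR true = true
[2.1] NOT true = false
[2.2.2] false OR false = false
[2.2] true → false = false
[2] false → false (antecedent false ⇒ implication holds) = true
[root] false OR true = true
Overall: true → allowed

Allowed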